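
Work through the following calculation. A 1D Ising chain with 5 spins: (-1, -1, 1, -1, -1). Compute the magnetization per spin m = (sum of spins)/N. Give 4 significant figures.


Step 1: Count up spins (+1): 1, down spins (-1): 4
Step 2: Total magnetization M = 1 - 4 = -3
Step 3: m = M/N = -3/5 = -0.6

-0.6


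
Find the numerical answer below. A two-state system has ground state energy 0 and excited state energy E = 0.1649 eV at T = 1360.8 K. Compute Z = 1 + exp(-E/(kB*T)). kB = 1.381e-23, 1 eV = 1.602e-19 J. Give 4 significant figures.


Step 1: Compute beta*E = E*eV/(kB*T) = 0.1649*1.602e-19/(1.381e-23*1360.8) = 1.406
Step 2: exp(-beta*E) = exp(-1.406) = 0.2452
Step 3: Z = 1 + 0.2452 = 1.245

1.245


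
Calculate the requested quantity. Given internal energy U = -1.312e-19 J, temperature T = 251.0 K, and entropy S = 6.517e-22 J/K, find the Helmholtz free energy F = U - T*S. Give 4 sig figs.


Step 1: T*S = 251.0 * 6.517e-22 = 1.636e-19 J
Step 2: F = U - T*S = -1.312e-19 - 1.636e-19
Step 3: F = -2.948e-19 J

-2.948e-19


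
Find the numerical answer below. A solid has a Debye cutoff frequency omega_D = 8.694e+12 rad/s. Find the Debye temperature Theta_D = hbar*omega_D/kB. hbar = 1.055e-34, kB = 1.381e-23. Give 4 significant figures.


Step 1: hbar*omega_D = 1.055e-34 * 8.694e+12 = 9.172e-22 J
Step 2: Theta_D = 9.172e-22 / 1.381e-23
Step 3: Theta_D = 66.42 K

66.42


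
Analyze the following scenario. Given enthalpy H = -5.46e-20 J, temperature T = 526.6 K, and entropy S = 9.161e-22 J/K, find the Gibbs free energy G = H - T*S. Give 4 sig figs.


Step 1: T*S = 526.6 * 9.161e-22 = 4.824e-19 J
Step 2: G = H - T*S = -5.46e-20 - 4.824e-19
Step 3: G = -5.37e-19 J

-5.37e-19


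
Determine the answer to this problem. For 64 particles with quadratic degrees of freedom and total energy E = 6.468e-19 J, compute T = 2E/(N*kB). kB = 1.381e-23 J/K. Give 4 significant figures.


Step 1: Numerator = 2*E = 2*6.468e-19 = 1.294e-18 J
Step 2: Denominator = N*kB = 64*1.381e-23 = 8.838e-22
Step 3: T = 1.294e-18 / 8.838e-22 = 1464 K

1464


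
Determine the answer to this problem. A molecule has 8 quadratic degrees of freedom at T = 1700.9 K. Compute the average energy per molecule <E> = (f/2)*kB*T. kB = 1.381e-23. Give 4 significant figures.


Step 1: f/2 = 8/2 = 4
Step 2: kB*T = 1.381e-23 * 1700.9 = 2.349e-20
Step 3: <E> = 4 * 2.349e-20 = 9.396e-20 J

9.396e-20


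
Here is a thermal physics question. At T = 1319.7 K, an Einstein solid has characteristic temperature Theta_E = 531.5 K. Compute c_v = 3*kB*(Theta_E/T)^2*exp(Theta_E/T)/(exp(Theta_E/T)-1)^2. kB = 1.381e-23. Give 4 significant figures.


Step 1: x = Theta_E/T = 531.5/1319.7 = 0.4027
Step 2: x^2 = 0.1622
Step 3: exp(x) = 1.496
Step 4: c_v = 3*1.381e-23*0.1622*1.496/(1.496-1)^2 = 4.087e-23

4.087e-23


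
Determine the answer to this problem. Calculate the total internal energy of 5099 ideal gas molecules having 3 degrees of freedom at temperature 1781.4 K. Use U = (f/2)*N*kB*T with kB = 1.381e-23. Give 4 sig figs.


Step 1: f/2 = 3/2 = 1.5
Step 2: N*kB*T = 5099*1.381e-23*1781.4 = 1.254e-16
Step 3: U = 1.5 * 1.254e-16 = 1.882e-16 J

1.882e-16


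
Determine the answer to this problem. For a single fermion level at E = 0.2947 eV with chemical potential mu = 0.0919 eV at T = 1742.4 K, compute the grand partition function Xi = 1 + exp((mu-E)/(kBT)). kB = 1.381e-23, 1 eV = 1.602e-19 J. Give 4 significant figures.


Step 1: (mu - E) = 0.0919 - 0.2947 = -0.2028 eV
Step 2: x = (mu-E)*eV/(kB*T) = -0.2028*1.602e-19/(1.381e-23*1742.4) = -1.35
Step 3: exp(x) = 0.2592
Step 4: Xi = 1 + 0.2592 = 1.259

1.259


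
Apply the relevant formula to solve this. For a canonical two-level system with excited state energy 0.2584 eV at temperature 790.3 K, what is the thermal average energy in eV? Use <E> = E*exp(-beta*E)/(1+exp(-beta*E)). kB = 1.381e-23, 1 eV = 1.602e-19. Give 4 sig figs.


Step 1: beta*E = 0.2584*1.602e-19/(1.381e-23*790.3) = 3.793
Step 2: exp(-beta*E) = 0.02253
Step 3: <E> = 0.2584*0.02253/(1+0.02253) = 0.005694 eV

0.005694


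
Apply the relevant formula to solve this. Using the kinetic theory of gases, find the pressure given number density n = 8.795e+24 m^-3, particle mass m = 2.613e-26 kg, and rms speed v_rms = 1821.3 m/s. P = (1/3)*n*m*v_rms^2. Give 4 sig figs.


Step 1: v_rms^2 = 1821.3^2 = 3.317e+06
Step 2: n*m = 8.795e+24*2.613e-26 = 0.2298
Step 3: P = (1/3)*0.2298*3.317e+06 = 2.541e+05 Pa

2.541e+05


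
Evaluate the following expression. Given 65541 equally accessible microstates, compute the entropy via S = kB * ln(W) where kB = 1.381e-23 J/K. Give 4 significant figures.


Step 1: ln(W) = ln(65541) = 11.09
Step 2: S = kB * ln(W) = 1.381e-23 * 11.09
Step 3: S = 1.532e-22 J/K

1.532e-22


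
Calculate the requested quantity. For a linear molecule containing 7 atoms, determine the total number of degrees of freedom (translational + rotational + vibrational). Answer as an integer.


Step 1: Translational DOF = 3
Step 2: Rotational DOF (linear) = 2
Step 3: Vibrational DOF = 3*7 - 5 = 16
Step 4: Total = 3 + 2 + 16 = 21

21


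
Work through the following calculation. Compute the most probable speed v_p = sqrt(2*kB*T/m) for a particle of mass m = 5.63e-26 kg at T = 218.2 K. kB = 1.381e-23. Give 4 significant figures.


Step 1: Numerator = 2*kB*T = 2*1.381e-23*218.2 = 6.027e-21
Step 2: Ratio = 6.027e-21 / 5.63e-26 = 1.07e+05
Step 3: v_p = sqrt(1.07e+05) = 327.2 m/s

327.2


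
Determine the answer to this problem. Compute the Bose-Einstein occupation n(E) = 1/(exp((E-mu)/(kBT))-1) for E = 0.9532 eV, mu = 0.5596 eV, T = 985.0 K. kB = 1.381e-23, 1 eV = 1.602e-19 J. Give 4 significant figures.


Step 1: (E - mu) = 0.3936 eV
Step 2: x = (E-mu)*eV/(kB*T) = 0.3936*1.602e-19/(1.381e-23*985.0) = 4.635
Step 3: exp(x) = 103.1
Step 4: n = 1/(exp(x)-1) = 0.009797

0.009797


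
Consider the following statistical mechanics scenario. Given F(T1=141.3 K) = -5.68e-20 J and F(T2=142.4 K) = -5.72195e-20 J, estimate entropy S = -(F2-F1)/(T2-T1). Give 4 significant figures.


Step 1: dF = F2 - F1 = -5.72195e-20 - (-5.68e-20) = -4.195e-22 J
Step 2: dT = T2 - T1 = 142.4 - 141.3 = 1.1 K
Step 3: S = -dF/dT = -(-4.195e-22)/1.1 = 3.814e-22 J/K

3.814e-22


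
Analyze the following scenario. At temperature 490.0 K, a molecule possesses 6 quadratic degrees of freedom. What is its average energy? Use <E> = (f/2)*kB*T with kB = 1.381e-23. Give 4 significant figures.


Step 1: f/2 = 6/2 = 3
Step 2: kB*T = 1.381e-23 * 490.0 = 6.767e-21
Step 3: <E> = 3 * 6.767e-21 = 2.03e-20 J

2.03e-20


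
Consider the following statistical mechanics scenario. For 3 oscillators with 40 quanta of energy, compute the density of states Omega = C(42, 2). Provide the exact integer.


Step 1: Use binomial coefficient C(42, 2)
Step 2: Numerator = 42! / 40!
Step 3: Denominator = 2!
Step 4: Omega = 861

861


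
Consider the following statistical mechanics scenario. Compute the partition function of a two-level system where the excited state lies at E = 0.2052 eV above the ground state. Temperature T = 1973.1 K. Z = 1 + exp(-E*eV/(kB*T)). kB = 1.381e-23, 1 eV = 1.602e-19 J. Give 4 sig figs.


Step 1: Compute beta*E = E*eV/(kB*T) = 0.2052*1.602e-19/(1.381e-23*1973.1) = 1.206
Step 2: exp(-beta*E) = exp(-1.206) = 0.2993
Step 3: Z = 1 + 0.2993 = 1.299

1.299


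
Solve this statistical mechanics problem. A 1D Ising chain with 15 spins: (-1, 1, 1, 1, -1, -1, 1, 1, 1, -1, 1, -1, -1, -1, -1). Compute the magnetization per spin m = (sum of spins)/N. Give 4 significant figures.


Step 1: Count up spins (+1): 7, down spins (-1): 8
Step 2: Total magnetization M = 7 - 8 = -1
Step 3: m = M/N = -1/15 = -0.06667

-0.06667


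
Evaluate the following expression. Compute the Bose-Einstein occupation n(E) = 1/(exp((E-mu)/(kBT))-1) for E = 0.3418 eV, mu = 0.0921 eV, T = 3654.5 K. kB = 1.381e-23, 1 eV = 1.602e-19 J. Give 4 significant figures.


Step 1: (E - mu) = 0.2497 eV
Step 2: x = (E-mu)*eV/(kB*T) = 0.2497*1.602e-19/(1.381e-23*3654.5) = 0.7926
Step 3: exp(x) = 2.209
Step 4: n = 1/(exp(x)-1) = 0.827

0.827


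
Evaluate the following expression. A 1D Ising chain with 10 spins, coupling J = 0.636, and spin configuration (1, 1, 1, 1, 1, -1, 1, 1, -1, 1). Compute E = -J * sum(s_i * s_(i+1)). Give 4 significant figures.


Step 1: Nearest-neighbor products: 1, 1, 1, 1, -1, -1, 1, -1, -1
Step 2: Sum of products = 1
Step 3: E = -0.636 * 1 = -0.636

-0.636


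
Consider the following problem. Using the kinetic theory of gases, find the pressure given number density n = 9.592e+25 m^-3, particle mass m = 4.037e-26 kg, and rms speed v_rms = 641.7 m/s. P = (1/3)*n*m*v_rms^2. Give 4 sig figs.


Step 1: v_rms^2 = 641.7^2 = 4.118e+05
Step 2: n*m = 9.592e+25*4.037e-26 = 3.872
Step 3: P = (1/3)*3.872*4.118e+05 = 5.315e+05 Pa

5.315e+05


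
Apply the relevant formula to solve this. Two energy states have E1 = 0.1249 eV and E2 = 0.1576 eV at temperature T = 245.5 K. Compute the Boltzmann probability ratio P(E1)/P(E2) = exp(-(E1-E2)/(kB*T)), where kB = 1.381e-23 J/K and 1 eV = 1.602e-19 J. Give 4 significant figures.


Step 1: Compute energy difference dE = E1 - E2 = 0.1249 - 0.1576 = -0.0327 eV
Step 2: Convert to Joules: dE_J = -0.0327 * 1.602e-19 = -5.239e-21 J
Step 3: Compute exponent = -dE_J / (kB * T) = -(-5.239e-21) / (1.381e-23 * 245.5) = 1.545
Step 4: P(E1)/P(E2) = exp(1.545) = 4.689

4.689


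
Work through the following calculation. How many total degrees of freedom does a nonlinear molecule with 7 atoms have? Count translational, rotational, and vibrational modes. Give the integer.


Step 1: Translational DOF = 3
Step 2: Rotational DOF (nonlinear) = 3
Step 3: Vibrational DOF = 3*7 - 6 = 15
Step 4: Total = 3 + 3 + 15 = 21

21


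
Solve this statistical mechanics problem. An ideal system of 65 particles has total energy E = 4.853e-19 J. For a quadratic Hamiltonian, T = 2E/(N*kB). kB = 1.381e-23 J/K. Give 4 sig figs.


Step 1: Numerator = 2*E = 2*4.853e-19 = 9.706e-19 J
Step 2: Denominator = N*kB = 65*1.381e-23 = 8.977e-22
Step 3: T = 9.706e-19 / 8.977e-22 = 1081 K

1081


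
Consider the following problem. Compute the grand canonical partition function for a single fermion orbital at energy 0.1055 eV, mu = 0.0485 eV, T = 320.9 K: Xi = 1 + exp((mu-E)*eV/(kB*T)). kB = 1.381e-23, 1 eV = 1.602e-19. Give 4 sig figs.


Step 1: (mu - E) = 0.0485 - 0.1055 = -0.057 eV
Step 2: x = (mu-E)*eV/(kB*T) = -0.057*1.602e-19/(1.381e-23*320.9) = -2.061
Step 3: exp(x) = 0.1274
Step 4: Xi = 1 + 0.1274 = 1.127

1.127


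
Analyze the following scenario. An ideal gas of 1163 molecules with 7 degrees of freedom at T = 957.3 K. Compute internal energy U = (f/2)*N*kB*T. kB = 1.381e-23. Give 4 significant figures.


Step 1: f/2 = 7/2 = 3.5
Step 2: N*kB*T = 1163*1.381e-23*957.3 = 1.538e-17
Step 3: U = 3.5 * 1.538e-17 = 5.381e-17 J

5.381e-17


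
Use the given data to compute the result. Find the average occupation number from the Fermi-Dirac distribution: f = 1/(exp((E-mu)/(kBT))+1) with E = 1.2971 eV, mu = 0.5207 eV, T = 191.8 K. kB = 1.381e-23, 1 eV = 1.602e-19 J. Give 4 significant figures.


Step 1: (E - mu) = 1.2971 - 0.5207 = 0.7764 eV
Step 2: Convert: (E-mu)*eV = 1.244e-19 J
Step 3: x = (E-mu)*eV/(kB*T) = 46.96
Step 4: f = 1/(exp(46.96)+1) = 4.042e-21

4.042e-21


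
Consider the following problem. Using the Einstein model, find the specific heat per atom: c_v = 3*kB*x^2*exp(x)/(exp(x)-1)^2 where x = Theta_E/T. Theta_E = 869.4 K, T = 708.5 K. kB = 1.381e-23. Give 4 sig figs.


Step 1: x = Theta_E/T = 869.4/708.5 = 1.227
Step 2: x^2 = 1.506
Step 3: exp(x) = 3.411
Step 4: c_v = 3*1.381e-23*1.506*3.411/(3.411-1)^2 = 3.66e-23

3.66e-23


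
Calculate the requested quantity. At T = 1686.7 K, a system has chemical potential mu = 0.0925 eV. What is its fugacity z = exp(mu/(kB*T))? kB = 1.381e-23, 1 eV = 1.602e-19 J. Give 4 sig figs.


Step 1: Convert mu to Joules: 0.0925*1.602e-19 = 1.482e-20 J
Step 2: kB*T = 1.381e-23*1686.7 = 2.329e-20 J
Step 3: mu/(kB*T) = 0.6362
Step 4: z = exp(0.6362) = 1.889

1.889


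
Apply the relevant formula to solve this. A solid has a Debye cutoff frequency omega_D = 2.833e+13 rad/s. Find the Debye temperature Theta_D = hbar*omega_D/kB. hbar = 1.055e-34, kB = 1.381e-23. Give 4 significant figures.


Step 1: hbar*omega_D = 1.055e-34 * 2.833e+13 = 2.989e-21 J
Step 2: Theta_D = 2.989e-21 / 1.381e-23
Step 3: Theta_D = 216.4 K

216.4


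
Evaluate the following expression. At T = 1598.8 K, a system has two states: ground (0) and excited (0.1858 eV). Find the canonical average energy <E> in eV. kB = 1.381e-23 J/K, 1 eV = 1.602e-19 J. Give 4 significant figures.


Step 1: beta*E = 0.1858*1.602e-19/(1.381e-23*1598.8) = 1.348
Step 2: exp(-beta*E) = 0.2597
Step 3: <E> = 0.1858*0.2597/(1+0.2597) = 0.03831 eV

0.03831


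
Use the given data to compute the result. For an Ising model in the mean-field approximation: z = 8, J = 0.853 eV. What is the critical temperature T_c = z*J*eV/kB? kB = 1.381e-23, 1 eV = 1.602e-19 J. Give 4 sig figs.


Step 1: z*J = 8*0.853 = 6.824 eV
Step 2: Convert to Joules: 6.824*1.602e-19 = 1.093e-18 J
Step 3: T_c = 1.093e-18 / 1.381e-23 = 7.916e+04 K

7.916e+04


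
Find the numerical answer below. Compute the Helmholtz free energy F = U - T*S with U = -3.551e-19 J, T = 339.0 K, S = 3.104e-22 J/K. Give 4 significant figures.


Step 1: T*S = 339.0 * 3.104e-22 = 1.052e-19 J
Step 2: F = U - T*S = -3.551e-19 - 1.052e-19
Step 3: F = -4.603e-19 J

-4.603e-19


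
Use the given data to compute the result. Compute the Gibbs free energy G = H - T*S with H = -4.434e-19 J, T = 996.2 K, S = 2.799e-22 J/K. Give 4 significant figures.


Step 1: T*S = 996.2 * 2.799e-22 = 2.788e-19 J
Step 2: G = H - T*S = -4.434e-19 - 2.788e-19
Step 3: G = -7.222e-19 J

-7.222e-19


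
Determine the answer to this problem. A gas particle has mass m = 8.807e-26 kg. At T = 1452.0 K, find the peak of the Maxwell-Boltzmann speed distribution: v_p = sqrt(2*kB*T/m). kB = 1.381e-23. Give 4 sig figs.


Step 1: Numerator = 2*kB*T = 2*1.381e-23*1452.0 = 4.01e-20
Step 2: Ratio = 4.01e-20 / 8.807e-26 = 4.554e+05
Step 3: v_p = sqrt(4.554e+05) = 674.8 m/s

674.8


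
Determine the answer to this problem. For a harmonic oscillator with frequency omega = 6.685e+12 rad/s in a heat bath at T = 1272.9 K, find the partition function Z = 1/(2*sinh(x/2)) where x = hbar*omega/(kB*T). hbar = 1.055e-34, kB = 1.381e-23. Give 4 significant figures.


Step 1: Compute x = hbar*omega/(kB*T) = 1.055e-34*6.685e+12/(1.381e-23*1272.9) = 0.04012
Step 2: x/2 = 0.02006
Step 3: sinh(x/2) = 0.02006
Step 4: Z = 1/(2*0.02006) = 24.92

24.92


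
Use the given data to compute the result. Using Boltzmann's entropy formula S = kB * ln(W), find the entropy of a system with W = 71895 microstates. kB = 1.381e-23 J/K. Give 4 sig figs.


Step 1: ln(W) = ln(71895) = 11.18
Step 2: S = kB * ln(W) = 1.381e-23 * 11.18
Step 3: S = 1.544e-22 J/K

1.544e-22


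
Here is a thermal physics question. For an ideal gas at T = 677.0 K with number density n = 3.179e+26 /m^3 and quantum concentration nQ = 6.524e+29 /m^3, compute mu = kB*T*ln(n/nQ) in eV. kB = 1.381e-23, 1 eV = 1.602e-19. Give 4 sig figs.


Step 1: n/nQ = 3.179e+26/6.524e+29 = 0.0004873
Step 2: ln(n/nQ) = -7.627
Step 3: mu = kB*T*ln(n/nQ) = 9.349e-21*-7.627 = -7.13e-20 J
Step 4: Convert to eV: -7.13e-20/1.602e-19 = -0.4451 eV

-0.4451


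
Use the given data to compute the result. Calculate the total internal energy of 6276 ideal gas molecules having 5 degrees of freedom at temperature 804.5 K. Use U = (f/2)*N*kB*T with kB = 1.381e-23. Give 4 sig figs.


Step 1: f/2 = 5/2 = 2.5
Step 2: N*kB*T = 6276*1.381e-23*804.5 = 6.973e-17
Step 3: U = 2.5 * 6.973e-17 = 1.743e-16 J

1.743e-16


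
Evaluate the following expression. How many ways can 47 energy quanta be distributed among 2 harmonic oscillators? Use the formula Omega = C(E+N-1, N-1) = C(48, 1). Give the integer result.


Step 1: Use binomial coefficient C(48, 1)
Step 2: Numerator = 48! / 47!
Step 3: Denominator = 1!
Step 4: Omega = 48

48


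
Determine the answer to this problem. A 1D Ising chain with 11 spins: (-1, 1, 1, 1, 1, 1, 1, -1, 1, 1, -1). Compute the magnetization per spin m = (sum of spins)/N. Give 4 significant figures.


Step 1: Count up spins (+1): 8, down spins (-1): 3
Step 2: Total magnetization M = 8 - 3 = 5
Step 3: m = M/N = 5/11 = 0.4545

0.4545


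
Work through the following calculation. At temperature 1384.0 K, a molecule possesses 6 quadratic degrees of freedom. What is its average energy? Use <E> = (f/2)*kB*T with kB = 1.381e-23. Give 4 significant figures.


Step 1: f/2 = 6/2 = 3
Step 2: kB*T = 1.381e-23 * 1384.0 = 1.911e-20
Step 3: <E> = 3 * 1.911e-20 = 5.734e-20 J

5.734e-20


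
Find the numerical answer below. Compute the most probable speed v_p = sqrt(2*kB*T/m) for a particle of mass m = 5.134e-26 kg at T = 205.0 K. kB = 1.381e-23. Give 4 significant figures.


Step 1: Numerator = 2*kB*T = 2*1.381e-23*205.0 = 5.662e-21
Step 2: Ratio = 5.662e-21 / 5.134e-26 = 1.103e+05
Step 3: v_p = sqrt(1.103e+05) = 332.1 m/s

332.1


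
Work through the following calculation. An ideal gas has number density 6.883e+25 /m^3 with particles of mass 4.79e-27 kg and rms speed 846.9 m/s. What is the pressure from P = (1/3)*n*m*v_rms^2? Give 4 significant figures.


Step 1: v_rms^2 = 846.9^2 = 7.172e+05
Step 2: n*m = 6.883e+25*4.79e-27 = 0.3297
Step 3: P = (1/3)*0.3297*7.172e+05 = 7.882e+04 Pa

7.882e+04


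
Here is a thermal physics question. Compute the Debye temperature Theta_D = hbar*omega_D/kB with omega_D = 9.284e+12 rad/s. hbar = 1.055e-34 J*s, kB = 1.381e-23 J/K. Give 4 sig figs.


Step 1: hbar*omega_D = 1.055e-34 * 9.284e+12 = 9.795e-22 J
Step 2: Theta_D = 9.795e-22 / 1.381e-23
Step 3: Theta_D = 70.92 K

70.92


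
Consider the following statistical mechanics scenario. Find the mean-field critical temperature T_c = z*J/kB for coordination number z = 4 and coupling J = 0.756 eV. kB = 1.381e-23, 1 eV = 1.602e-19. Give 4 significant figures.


Step 1: z*J = 4*0.756 = 3.024 eV
Step 2: Convert to Joules: 3.024*1.602e-19 = 4.844e-19 J
Step 3: T_c = 4.844e-19 / 1.381e-23 = 3.508e+04 K

3.508e+04


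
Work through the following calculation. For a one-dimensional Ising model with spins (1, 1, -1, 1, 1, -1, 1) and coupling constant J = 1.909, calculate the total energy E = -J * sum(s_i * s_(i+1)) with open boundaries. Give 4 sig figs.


Step 1: Nearest-neighbor products: 1, -1, -1, 1, -1, -1
Step 2: Sum of products = -2
Step 3: E = -1.909 * -2 = 3.818

3.818


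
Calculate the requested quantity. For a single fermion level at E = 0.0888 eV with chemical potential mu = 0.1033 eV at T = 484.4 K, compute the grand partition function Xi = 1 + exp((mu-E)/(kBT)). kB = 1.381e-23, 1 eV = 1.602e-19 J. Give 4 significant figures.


Step 1: (mu - E) = 0.1033 - 0.0888 = 0.0145 eV
Step 2: x = (mu-E)*eV/(kB*T) = 0.0145*1.602e-19/(1.381e-23*484.4) = 0.3472
Step 3: exp(x) = 1.415
Step 4: Xi = 1 + 1.415 = 2.415

2.415


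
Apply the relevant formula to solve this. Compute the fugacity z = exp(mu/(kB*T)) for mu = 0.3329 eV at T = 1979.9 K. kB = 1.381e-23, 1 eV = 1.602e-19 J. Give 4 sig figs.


Step 1: Convert mu to Joules: 0.3329*1.602e-19 = 5.333e-20 J
Step 2: kB*T = 1.381e-23*1979.9 = 2.734e-20 J
Step 3: mu/(kB*T) = 1.95
Step 4: z = exp(1.95) = 7.032

7.032


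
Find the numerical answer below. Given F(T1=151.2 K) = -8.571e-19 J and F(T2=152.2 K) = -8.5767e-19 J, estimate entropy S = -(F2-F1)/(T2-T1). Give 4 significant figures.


Step 1: dF = F2 - F1 = -8.5767e-19 - (-8.571e-19) = -5.7e-22 J
Step 2: dT = T2 - T1 = 152.2 - 151.2 = 1 K
Step 3: S = -dF/dT = -(-5.7e-22)/1 = 5.7e-22 J/K

5.7e-22


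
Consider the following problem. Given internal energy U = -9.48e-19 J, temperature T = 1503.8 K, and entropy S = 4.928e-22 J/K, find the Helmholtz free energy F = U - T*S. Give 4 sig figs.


Step 1: T*S = 1503.8 * 4.928e-22 = 7.411e-19 J
Step 2: F = U - T*S = -9.48e-19 - 7.411e-19
Step 3: F = -1.689e-18 J

-1.689e-18


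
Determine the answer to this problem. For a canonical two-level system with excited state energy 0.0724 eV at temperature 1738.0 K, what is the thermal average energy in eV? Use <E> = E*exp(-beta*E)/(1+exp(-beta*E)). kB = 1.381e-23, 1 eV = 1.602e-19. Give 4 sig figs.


Step 1: beta*E = 0.0724*1.602e-19/(1.381e-23*1738.0) = 0.4832
Step 2: exp(-beta*E) = 0.6168
Step 3: <E> = 0.0724*0.6168/(1+0.6168) = 0.02762 eV

0.02762


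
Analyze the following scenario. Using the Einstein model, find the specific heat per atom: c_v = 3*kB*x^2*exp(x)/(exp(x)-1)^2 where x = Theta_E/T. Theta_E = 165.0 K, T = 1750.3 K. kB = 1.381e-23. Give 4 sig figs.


Step 1: x = Theta_E/T = 165.0/1750.3 = 0.09427
Step 2: x^2 = 0.008887
Step 3: exp(x) = 1.099
Step 4: c_v = 3*1.381e-23*0.008887*1.099/(1.099-1)^2 = 4.14e-23

4.14e-23


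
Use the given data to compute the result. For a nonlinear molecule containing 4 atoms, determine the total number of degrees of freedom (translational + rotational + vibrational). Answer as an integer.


Step 1: Translational DOF = 3
Step 2: Rotational DOF (nonlinear) = 3
Step 3: Vibrational DOF = 3*4 - 6 = 6
Step 4: Total = 3 + 3 + 6 = 12

12


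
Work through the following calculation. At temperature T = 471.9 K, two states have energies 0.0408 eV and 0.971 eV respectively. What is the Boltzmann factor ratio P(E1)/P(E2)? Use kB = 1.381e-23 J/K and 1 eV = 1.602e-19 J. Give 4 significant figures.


Step 1: Compute energy difference dE = E1 - E2 = 0.0408 - 0.971 = -0.9302 eV
Step 2: Convert to Joules: dE_J = -0.9302 * 1.602e-19 = -1.49e-19 J
Step 3: Compute exponent = -dE_J / (kB * T) = -(-1.49e-19) / (1.381e-23 * 471.9) = 22.87
Step 4: P(E1)/P(E2) = exp(22.87) = 8.525e+09

8.525e+09


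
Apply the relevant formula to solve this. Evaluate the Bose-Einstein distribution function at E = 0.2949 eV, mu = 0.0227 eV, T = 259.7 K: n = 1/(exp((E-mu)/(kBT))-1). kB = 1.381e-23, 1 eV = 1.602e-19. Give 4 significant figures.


Step 1: (E - mu) = 0.2722 eV
Step 2: x = (E-mu)*eV/(kB*T) = 0.2722*1.602e-19/(1.381e-23*259.7) = 12.16
Step 3: exp(x) = 1.907e+05
Step 4: n = 1/(exp(x)-1) = 5.243e-06

5.243e-06


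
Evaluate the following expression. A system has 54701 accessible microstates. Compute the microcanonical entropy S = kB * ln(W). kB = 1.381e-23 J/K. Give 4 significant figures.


Step 1: ln(W) = ln(54701) = 10.91
Step 2: S = kB * ln(W) = 1.381e-23 * 10.91
Step 3: S = 1.507e-22 J/K

1.507e-22


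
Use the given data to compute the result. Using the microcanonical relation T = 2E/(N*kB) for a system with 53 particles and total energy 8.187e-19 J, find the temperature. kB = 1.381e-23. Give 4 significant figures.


Step 1: Numerator = 2*E = 2*8.187e-19 = 1.637e-18 J
Step 2: Denominator = N*kB = 53*1.381e-23 = 7.319e-22
Step 3: T = 1.637e-18 / 7.319e-22 = 2237 K

2237


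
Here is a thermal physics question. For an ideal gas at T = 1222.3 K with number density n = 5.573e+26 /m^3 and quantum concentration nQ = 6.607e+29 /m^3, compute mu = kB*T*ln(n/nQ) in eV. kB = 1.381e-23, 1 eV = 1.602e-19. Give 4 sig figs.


Step 1: n/nQ = 5.573e+26/6.607e+29 = 0.0008435
Step 2: ln(n/nQ) = -7.078
Step 3: mu = kB*T*ln(n/nQ) = 1.688e-20*-7.078 = -1.195e-19 J
Step 4: Convert to eV: -1.195e-19/1.602e-19 = -0.7458 eV

-0.7458


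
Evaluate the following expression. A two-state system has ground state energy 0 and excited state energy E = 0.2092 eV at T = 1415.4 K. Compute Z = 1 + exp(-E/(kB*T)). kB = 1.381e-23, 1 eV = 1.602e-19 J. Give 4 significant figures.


Step 1: Compute beta*E = E*eV/(kB*T) = 0.2092*1.602e-19/(1.381e-23*1415.4) = 1.715
Step 2: exp(-beta*E) = exp(-1.715) = 0.18
Step 3: Z = 1 + 0.18 = 1.18

1.18


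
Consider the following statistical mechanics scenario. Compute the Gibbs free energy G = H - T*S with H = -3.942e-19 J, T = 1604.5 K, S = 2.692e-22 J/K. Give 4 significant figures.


Step 1: T*S = 1604.5 * 2.692e-22 = 4.319e-19 J
Step 2: G = H - T*S = -3.942e-19 - 4.319e-19
Step 3: G = -8.261e-19 J

-8.261e-19


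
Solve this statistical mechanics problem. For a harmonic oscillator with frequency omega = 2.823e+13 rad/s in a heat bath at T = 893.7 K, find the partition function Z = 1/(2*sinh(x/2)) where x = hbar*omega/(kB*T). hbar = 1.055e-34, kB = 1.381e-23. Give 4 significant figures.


Step 1: Compute x = hbar*omega/(kB*T) = 1.055e-34*2.823e+13/(1.381e-23*893.7) = 0.2413
Step 2: x/2 = 0.1207
Step 3: sinh(x/2) = 0.1209
Step 4: Z = 1/(2*0.1209) = 4.134

4.134


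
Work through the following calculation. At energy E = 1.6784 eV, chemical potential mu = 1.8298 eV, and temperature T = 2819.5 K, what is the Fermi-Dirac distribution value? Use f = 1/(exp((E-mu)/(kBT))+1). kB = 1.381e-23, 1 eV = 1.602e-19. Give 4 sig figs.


Step 1: (E - mu) = 1.6784 - 1.8298 = -0.1514 eV
Step 2: Convert: (E-mu)*eV = -2.425e-20 J
Step 3: x = (E-mu)*eV/(kB*T) = -0.6229
Step 4: f = 1/(exp(-0.6229)+1) = 0.6509

0.6509


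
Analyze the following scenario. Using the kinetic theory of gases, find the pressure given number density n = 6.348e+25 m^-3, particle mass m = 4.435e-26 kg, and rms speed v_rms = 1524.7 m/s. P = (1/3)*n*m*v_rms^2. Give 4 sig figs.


Step 1: v_rms^2 = 1524.7^2 = 2.325e+06
Step 2: n*m = 6.348e+25*4.435e-26 = 2.815
Step 3: P = (1/3)*2.815*2.325e+06 = 2.182e+06 Pa

2.182e+06


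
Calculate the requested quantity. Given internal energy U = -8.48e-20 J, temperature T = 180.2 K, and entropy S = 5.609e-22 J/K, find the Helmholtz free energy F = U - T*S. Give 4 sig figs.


Step 1: T*S = 180.2 * 5.609e-22 = 1.011e-19 J
Step 2: F = U - T*S = -8.48e-20 - 1.011e-19
Step 3: F = -1.859e-19 J

-1.859e-19


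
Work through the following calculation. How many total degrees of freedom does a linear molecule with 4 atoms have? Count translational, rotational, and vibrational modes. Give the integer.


Step 1: Translational DOF = 3
Step 2: Rotational DOF (linear) = 2
Step 3: Vibrational DOF = 3*4 - 5 = 7
Step 4: Total = 3 + 2 + 7 = 12

12


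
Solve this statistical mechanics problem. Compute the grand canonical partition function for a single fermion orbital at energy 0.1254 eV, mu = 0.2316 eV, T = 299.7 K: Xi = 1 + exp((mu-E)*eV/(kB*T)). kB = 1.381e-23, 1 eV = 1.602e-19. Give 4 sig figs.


Step 1: (mu - E) = 0.2316 - 0.1254 = 0.1062 eV
Step 2: x = (mu-E)*eV/(kB*T) = 0.1062*1.602e-19/(1.381e-23*299.7) = 4.111
Step 3: exp(x) = 60.98
Step 4: Xi = 1 + 60.98 = 61.98

61.98


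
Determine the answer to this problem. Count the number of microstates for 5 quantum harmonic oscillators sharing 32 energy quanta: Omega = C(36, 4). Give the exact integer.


Step 1: Use binomial coefficient C(36, 4)
Step 2: Numerator = 36! / 32!
Step 3: Denominator = 4!
Step 4: Omega = 58905

58905


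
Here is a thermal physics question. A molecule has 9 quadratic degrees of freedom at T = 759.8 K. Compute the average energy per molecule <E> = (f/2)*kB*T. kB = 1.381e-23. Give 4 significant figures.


Step 1: f/2 = 9/2 = 4.5
Step 2: kB*T = 1.381e-23 * 759.8 = 1.049e-20
Step 3: <E> = 4.5 * 1.049e-20 = 4.722e-20 J

4.722e-20


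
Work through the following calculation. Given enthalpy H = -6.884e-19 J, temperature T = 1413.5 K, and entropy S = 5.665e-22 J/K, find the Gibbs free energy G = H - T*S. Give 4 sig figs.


Step 1: T*S = 1413.5 * 5.665e-22 = 8.007e-19 J
Step 2: G = H - T*S = -6.884e-19 - 8.007e-19
Step 3: G = -1.489e-18 J

-1.489e-18


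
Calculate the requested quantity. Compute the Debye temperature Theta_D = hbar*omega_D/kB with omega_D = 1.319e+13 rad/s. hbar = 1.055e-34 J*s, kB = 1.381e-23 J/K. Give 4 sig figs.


Step 1: hbar*omega_D = 1.055e-34 * 1.319e+13 = 1.392e-21 J
Step 2: Theta_D = 1.392e-21 / 1.381e-23
Step 3: Theta_D = 100.8 K

100.8


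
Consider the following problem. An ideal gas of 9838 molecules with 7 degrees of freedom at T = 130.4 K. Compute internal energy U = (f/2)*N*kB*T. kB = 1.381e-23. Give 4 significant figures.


Step 1: f/2 = 7/2 = 3.5
Step 2: N*kB*T = 9838*1.381e-23*130.4 = 1.772e-17
Step 3: U = 3.5 * 1.772e-17 = 6.201e-17 J

6.201e-17


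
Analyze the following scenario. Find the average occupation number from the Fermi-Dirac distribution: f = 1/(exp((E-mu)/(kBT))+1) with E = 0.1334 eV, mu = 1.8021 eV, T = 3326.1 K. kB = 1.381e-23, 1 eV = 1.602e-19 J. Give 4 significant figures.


Step 1: (E - mu) = 0.1334 - 1.8021 = -1.669 eV
Step 2: Convert: (E-mu)*eV = -2.673e-19 J
Step 3: x = (E-mu)*eV/(kB*T) = -5.82
Step 4: f = 1/(exp(-5.82)+1) = 0.997

0.997


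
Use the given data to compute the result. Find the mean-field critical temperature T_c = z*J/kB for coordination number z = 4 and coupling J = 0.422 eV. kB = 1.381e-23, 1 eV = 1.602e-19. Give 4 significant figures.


Step 1: z*J = 4*0.422 = 1.688 eV
Step 2: Convert to Joules: 1.688*1.602e-19 = 2.704e-19 J
Step 3: T_c = 2.704e-19 / 1.381e-23 = 1.958e+04 K

1.958e+04


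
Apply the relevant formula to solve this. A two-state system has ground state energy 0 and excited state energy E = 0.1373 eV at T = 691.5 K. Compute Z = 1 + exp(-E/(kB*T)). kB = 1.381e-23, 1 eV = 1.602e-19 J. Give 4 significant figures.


Step 1: Compute beta*E = E*eV/(kB*T) = 0.1373*1.602e-19/(1.381e-23*691.5) = 2.303
Step 2: exp(-beta*E) = exp(-2.303) = 0.09993
Step 3: Z = 1 + 0.09993 = 1.1

1.1


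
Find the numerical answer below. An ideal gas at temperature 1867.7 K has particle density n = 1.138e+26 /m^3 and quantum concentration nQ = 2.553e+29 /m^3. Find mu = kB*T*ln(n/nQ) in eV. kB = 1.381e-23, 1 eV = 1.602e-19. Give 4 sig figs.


Step 1: n/nQ = 1.138e+26/2.553e+29 = 0.0004458
Step 2: ln(n/nQ) = -7.716
Step 3: mu = kB*T*ln(n/nQ) = 2.579e-20*-7.716 = -1.99e-19 J
Step 4: Convert to eV: -1.99e-19/1.602e-19 = -1.242 eV

-1.242


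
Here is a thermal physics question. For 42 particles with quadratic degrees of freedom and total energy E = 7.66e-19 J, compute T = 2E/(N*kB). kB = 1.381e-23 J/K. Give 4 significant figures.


Step 1: Numerator = 2*E = 2*7.66e-19 = 1.532e-18 J
Step 2: Denominator = N*kB = 42*1.381e-23 = 5.8e-22
Step 3: T = 1.532e-18 / 5.8e-22 = 2641 K

2641


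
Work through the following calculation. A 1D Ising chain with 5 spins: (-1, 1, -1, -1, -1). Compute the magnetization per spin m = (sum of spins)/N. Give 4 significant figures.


Step 1: Count up spins (+1): 1, down spins (-1): 4
Step 2: Total magnetization M = 1 - 4 = -3
Step 3: m = M/N = -3/5 = -0.6

-0.6


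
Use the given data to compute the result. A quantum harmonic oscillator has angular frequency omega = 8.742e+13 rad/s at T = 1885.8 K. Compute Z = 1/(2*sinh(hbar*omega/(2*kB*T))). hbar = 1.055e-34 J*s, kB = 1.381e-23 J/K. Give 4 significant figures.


Step 1: Compute x = hbar*omega/(kB*T) = 1.055e-34*8.742e+13/(1.381e-23*1885.8) = 0.3541
Step 2: x/2 = 0.1771
Step 3: sinh(x/2) = 0.178
Step 4: Z = 1/(2*0.178) = 2.809

2.809


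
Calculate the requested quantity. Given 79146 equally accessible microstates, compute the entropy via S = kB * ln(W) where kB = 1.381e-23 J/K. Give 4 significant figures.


Step 1: ln(W) = ln(79146) = 11.28
Step 2: S = kB * ln(W) = 1.381e-23 * 11.28
Step 3: S = 1.558e-22 J/K

1.558e-22


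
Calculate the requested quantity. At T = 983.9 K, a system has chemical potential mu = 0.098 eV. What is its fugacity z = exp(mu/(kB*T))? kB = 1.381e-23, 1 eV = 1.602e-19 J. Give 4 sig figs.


Step 1: Convert mu to Joules: 0.098*1.602e-19 = 1.57e-20 J
Step 2: kB*T = 1.381e-23*983.9 = 1.359e-20 J
Step 3: mu/(kB*T) = 1.155
Step 4: z = exp(1.155) = 3.175

3.175


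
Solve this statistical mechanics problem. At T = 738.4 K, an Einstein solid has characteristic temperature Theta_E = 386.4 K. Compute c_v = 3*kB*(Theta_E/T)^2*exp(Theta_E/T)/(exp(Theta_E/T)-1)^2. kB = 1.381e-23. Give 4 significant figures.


Step 1: x = Theta_E/T = 386.4/738.4 = 0.5233
Step 2: x^2 = 0.2738
Step 3: exp(x) = 1.688
Step 4: c_v = 3*1.381e-23*0.2738*1.688/(1.688-1)^2 = 4.05e-23

4.05e-23


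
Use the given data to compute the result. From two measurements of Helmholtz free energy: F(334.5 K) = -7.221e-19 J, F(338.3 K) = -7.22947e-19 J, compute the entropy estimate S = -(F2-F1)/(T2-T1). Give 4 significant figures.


Step 1: dF = F2 - F1 = -7.22947e-19 - (-7.221e-19) = -8.47e-22 J
Step 2: dT = T2 - T1 = 338.3 - 334.5 = 3.8 K
Step 3: S = -dF/dT = -(-8.47e-22)/3.8 = 2.229e-22 J/K

2.229e-22


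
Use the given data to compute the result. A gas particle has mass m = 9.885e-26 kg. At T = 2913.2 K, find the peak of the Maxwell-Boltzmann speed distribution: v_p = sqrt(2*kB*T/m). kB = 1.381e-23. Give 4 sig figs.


Step 1: Numerator = 2*kB*T = 2*1.381e-23*2913.2 = 8.046e-20
Step 2: Ratio = 8.046e-20 / 9.885e-26 = 8.14e+05
Step 3: v_p = sqrt(8.14e+05) = 902.2 m/s

902.2


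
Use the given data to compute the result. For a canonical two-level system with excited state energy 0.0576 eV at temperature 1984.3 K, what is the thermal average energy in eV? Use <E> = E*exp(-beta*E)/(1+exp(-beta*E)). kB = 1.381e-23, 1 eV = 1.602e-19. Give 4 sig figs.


Step 1: beta*E = 0.0576*1.602e-19/(1.381e-23*1984.3) = 0.3367
Step 2: exp(-beta*E) = 0.7141
Step 3: <E> = 0.0576*0.7141/(1+0.7141) = 0.024 eV

0.024


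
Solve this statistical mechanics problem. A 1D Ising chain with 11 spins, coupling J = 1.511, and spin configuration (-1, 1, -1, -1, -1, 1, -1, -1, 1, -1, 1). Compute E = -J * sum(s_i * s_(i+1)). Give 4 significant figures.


Step 1: Nearest-neighbor products: -1, -1, 1, 1, -1, -1, 1, -1, -1, -1
Step 2: Sum of products = -4
Step 3: E = -1.511 * -4 = 6.044

6.044


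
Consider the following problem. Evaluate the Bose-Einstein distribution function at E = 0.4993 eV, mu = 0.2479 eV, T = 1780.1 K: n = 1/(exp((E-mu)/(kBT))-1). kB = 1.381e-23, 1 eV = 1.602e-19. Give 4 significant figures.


Step 1: (E - mu) = 0.2514 eV
Step 2: x = (E-mu)*eV/(kB*T) = 0.2514*1.602e-19/(1.381e-23*1780.1) = 1.638
Step 3: exp(x) = 5.146
Step 4: n = 1/(exp(x)-1) = 0.2412

0.2412


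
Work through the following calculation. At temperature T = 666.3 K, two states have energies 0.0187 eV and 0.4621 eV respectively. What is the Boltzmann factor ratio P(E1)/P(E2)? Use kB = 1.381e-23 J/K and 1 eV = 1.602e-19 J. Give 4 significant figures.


Step 1: Compute energy difference dE = E1 - E2 = 0.0187 - 0.4621 = -0.4434 eV
Step 2: Convert to Joules: dE_J = -0.4434 * 1.602e-19 = -7.103e-20 J
Step 3: Compute exponent = -dE_J / (kB * T) = -(-7.103e-20) / (1.381e-23 * 666.3) = 7.72
Step 4: P(E1)/P(E2) = exp(7.72) = 2252

2252


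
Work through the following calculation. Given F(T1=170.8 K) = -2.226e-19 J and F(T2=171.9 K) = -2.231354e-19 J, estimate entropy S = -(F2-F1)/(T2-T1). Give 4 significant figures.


Step 1: dF = F2 - F1 = -2.231354e-19 - (-2.226e-19) = -5.354e-22 J
Step 2: dT = T2 - T1 = 171.9 - 170.8 = 1.1 K
Step 3: S = -dF/dT = -(-5.354e-22)/1.1 = 4.867e-22 J/K

4.867e-22


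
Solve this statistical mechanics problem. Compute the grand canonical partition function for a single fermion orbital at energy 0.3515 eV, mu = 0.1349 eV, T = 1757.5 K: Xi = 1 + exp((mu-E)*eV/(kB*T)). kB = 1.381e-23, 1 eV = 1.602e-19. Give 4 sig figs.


Step 1: (mu - E) = 0.1349 - 0.3515 = -0.2166 eV
Step 2: x = (mu-E)*eV/(kB*T) = -0.2166*1.602e-19/(1.381e-23*1757.5) = -1.43
Step 3: exp(x) = 0.2394
Step 4: Xi = 1 + 0.2394 = 1.239

1.239


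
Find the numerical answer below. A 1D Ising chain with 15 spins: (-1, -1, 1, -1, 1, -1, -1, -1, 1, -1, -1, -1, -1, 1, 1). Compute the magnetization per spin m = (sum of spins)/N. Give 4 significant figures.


Step 1: Count up spins (+1): 5, down spins (-1): 10
Step 2: Total magnetization M = 5 - 10 = -5
Step 3: m = M/N = -5/15 = -0.3333

-0.3333


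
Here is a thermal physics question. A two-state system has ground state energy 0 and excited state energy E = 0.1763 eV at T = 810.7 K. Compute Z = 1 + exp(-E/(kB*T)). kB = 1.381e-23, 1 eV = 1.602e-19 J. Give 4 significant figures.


Step 1: Compute beta*E = E*eV/(kB*T) = 0.1763*1.602e-19/(1.381e-23*810.7) = 2.523
Step 2: exp(-beta*E) = exp(-2.523) = 0.08024
Step 3: Z = 1 + 0.08024 = 1.08

1.08


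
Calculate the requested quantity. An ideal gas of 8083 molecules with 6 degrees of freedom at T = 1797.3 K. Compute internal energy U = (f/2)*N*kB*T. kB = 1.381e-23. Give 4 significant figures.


Step 1: f/2 = 6/2 = 3.0
Step 2: N*kB*T = 8083*1.381e-23*1797.3 = 2.006e-16
Step 3: U = 3.0 * 2.006e-16 = 6.019e-16 J

6.019e-16


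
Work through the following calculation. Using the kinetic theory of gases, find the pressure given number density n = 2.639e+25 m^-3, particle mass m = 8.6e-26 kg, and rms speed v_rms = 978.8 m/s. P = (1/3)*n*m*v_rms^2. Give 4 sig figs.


Step 1: v_rms^2 = 978.8^2 = 9.58e+05
Step 2: n*m = 2.639e+25*8.6e-26 = 2.27
Step 3: P = (1/3)*2.27*9.58e+05 = 7.248e+05 Pa

7.248e+05


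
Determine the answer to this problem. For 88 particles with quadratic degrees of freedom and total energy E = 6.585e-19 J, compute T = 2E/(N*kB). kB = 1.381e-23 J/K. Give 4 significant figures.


Step 1: Numerator = 2*E = 2*6.585e-19 = 1.317e-18 J
Step 2: Denominator = N*kB = 88*1.381e-23 = 1.215e-21
Step 3: T = 1.317e-18 / 1.215e-21 = 1084 K

1084


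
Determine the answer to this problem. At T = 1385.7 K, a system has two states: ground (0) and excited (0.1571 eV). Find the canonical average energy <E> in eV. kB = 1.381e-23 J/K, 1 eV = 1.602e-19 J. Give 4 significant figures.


Step 1: beta*E = 0.1571*1.602e-19/(1.381e-23*1385.7) = 1.315
Step 2: exp(-beta*E) = 0.2684
Step 3: <E> = 0.1571*0.2684/(1+0.2684) = 0.03325 eV

0.03325


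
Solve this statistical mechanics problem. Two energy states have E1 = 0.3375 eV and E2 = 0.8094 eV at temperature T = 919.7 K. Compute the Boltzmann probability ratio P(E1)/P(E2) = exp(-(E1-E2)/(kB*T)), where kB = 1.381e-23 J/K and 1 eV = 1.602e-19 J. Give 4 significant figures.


Step 1: Compute energy difference dE = E1 - E2 = 0.3375 - 0.8094 = -0.4719 eV
Step 2: Convert to Joules: dE_J = -0.4719 * 1.602e-19 = -7.56e-20 J
Step 3: Compute exponent = -dE_J / (kB * T) = -(-7.56e-20) / (1.381e-23 * 919.7) = 5.952
Step 4: P(E1)/P(E2) = exp(5.952) = 384.6

384.6


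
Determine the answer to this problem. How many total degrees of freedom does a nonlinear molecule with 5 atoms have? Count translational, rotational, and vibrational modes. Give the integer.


Step 1: Translational DOF = 3
Step 2: Rotational DOF (nonlinear) = 3
Step 3: Vibrational DOF = 3*5 - 6 = 9
Step 4: Total = 3 + 3 + 9 = 15

15


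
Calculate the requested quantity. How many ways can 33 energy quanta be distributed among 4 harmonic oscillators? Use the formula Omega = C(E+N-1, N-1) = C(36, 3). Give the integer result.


Step 1: Use binomial coefficient C(36, 3)
Step 2: Numerator = 36! / 33!
Step 3: Denominator = 3!
Step 4: Omega = 7140

7140


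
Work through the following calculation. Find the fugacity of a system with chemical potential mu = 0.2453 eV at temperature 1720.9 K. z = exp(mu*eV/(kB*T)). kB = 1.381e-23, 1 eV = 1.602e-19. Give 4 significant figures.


Step 1: Convert mu to Joules: 0.2453*1.602e-19 = 3.93e-20 J
Step 2: kB*T = 1.381e-23*1720.9 = 2.377e-20 J
Step 3: mu/(kB*T) = 1.654
Step 4: z = exp(1.654) = 5.225

5.225


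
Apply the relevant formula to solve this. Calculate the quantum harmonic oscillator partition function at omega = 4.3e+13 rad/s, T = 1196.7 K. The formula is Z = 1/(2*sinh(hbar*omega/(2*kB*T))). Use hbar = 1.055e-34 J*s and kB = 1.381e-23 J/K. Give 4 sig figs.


Step 1: Compute x = hbar*omega/(kB*T) = 1.055e-34*4.3e+13/(1.381e-23*1196.7) = 0.2745
Step 2: x/2 = 0.1372
Step 3: sinh(x/2) = 0.1377
Step 4: Z = 1/(2*0.1377) = 3.632

3.632


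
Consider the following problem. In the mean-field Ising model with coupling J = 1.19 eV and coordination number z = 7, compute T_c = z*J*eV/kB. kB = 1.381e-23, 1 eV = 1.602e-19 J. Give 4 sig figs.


Step 1: z*J = 7*1.19 = 8.33 eV
Step 2: Convert to Joules: 8.33*1.602e-19 = 1.334e-18 J
Step 3: T_c = 1.334e-18 / 1.381e-23 = 9.663e+04 K

9.663e+04
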